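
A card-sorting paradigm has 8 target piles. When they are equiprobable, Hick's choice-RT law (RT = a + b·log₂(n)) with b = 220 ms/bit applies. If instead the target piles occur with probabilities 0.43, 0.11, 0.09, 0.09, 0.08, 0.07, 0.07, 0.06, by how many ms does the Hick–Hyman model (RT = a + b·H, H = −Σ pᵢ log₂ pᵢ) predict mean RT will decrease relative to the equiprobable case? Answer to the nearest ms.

The RT saving is b·ΔH. Equiprobable H₀ = log₂(8) = 3.0000 bits; with the given probabilities H = 2.5713 bits.
b·(H₀ − H) = 220 × (3.0000 − 2.5713) = 94.31 ms.

94 ms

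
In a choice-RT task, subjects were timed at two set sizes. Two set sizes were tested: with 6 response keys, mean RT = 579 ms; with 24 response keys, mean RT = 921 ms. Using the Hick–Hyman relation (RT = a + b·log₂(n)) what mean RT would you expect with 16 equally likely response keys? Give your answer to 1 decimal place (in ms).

821.0 ms

Fit slope and intercept:
  b = (921 − 579) / (log₂ 24 − log₂ 6) = 342 / (4.5850 − 2.5850) = 171.000 ms/bit
  a = 579 − 171.000 × 2.5850 = 136.971 ms
Then RT(16) = 136.971 + 171.000 × log₂ 16 = 136.971 + 171.000 × 4 ≈ 820.971 ms.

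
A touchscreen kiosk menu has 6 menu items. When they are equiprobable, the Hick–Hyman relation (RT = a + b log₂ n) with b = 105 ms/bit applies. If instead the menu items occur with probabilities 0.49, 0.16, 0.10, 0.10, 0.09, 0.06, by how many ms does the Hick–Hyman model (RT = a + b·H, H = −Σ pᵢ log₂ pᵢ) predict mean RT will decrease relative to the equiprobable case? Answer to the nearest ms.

46 ms

Equiprobable entropy H₀ = log₂ 6 = 2.5850 bits.
Skewed entropy H = −Σ pᵢ log₂ pᵢ = 2.1479 bits.
ΔRT = b·(H₀ − H) = 105 × 0.4371 = 45.89 ms.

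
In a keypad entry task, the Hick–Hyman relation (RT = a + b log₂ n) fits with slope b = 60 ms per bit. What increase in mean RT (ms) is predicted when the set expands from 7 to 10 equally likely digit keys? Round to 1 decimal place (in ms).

30.9 ms

The intercept a cancels: ΔRT = b·(log₂ n₂ − log₂ n₁) = b·log₂(n₂/n₁).
log₂(10) − log₂(7) = 3.3219 − 2.8074 = 0.5146.
ΔRT = 60 × 0.5146 = 30.874 ms.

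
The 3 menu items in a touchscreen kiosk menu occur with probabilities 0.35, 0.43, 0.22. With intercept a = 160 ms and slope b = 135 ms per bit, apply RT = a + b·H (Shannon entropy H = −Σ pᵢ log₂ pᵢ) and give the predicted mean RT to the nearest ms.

367 ms

H = 0.35·log₂(1/0.35) + 0.43·log₂(1/0.43) + 0.22·log₂(1/0.22) = 1.5342 bits.
RT = 160 + 135 × 1.5342 = 367.12 ms.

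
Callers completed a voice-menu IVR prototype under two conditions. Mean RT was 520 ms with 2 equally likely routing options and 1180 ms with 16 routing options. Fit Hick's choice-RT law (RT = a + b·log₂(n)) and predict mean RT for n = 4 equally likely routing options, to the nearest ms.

Solve the two-equation system in a and b:
  b = (1180 − 520) / (log₂ 16 − log₂ 2) = 660 / (4 − 1) = 220 ms/bit
  a = 520 − 220 × 1 = 300 ms
Then RT(4) = 300 + 220 × log₂ 4 = 300 + 220 × 2 ≈ 740.000 ms.

740 ms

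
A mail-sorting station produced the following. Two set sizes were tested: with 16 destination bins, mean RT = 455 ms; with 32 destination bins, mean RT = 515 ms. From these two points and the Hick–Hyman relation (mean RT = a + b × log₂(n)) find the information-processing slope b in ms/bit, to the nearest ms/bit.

60 ms/bit

b = (RT₂ − RT₁)/(log₂ n₂ − log₂ n₁) = (515 − 455)/(5 − 4) = 60 ms/bit.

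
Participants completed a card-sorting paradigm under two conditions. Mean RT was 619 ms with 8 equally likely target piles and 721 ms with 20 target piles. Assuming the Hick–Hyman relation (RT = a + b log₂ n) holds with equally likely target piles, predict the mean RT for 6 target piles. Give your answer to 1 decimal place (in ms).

Solve the two-equation system in a and b:
  b = (721 − 619) / (log₂ 20 − log₂ 8) = 102 / (4.3219 − 3) = 77.160 ms/bit
  a = 619 − 77.160 × 3 = 387.520 ms
Then RT(6) = 387.520 + 77.160 × log₂ 6 = 387.520 + 77.160 × 2.5850 ≈ 586.976 ms.

587.0 ms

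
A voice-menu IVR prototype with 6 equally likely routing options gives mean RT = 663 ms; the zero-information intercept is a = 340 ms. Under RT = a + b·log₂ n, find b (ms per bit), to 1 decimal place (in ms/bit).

log₂(6) = 2.5850 bits.
b = (RT − a)/log₂ n = (663 − 340) / 2.5850 = 124.953 ms/bit.

125.0 ms/bit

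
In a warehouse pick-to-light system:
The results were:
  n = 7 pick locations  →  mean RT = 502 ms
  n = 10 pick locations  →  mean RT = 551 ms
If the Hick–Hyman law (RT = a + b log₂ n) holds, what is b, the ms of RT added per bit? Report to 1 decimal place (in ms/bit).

95.2 ms/bit

The slope on a log₂ axis is (551 − 502) / (3.3219 − 2.8074) = 95.225 ms/bit.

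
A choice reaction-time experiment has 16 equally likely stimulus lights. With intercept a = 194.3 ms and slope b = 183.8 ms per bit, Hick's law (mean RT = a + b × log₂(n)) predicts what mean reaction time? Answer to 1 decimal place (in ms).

log₂(16) = 4 bits, so RT = 194.3 + 183.8 × 4 ≈ 929.500 ms.

929.5 ms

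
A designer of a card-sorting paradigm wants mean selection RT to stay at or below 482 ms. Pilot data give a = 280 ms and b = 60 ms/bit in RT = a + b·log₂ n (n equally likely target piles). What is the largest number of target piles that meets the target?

60·log₂ n ≤ 482 − 280 = 202, giving log₂ n ≤ 3.3667 and n ≤ 10.315. The largest whole number is 10.

10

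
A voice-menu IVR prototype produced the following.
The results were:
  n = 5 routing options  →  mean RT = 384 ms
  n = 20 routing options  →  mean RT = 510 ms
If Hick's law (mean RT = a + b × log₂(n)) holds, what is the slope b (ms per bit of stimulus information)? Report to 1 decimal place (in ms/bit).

The slope on a log₂ axis is (510 − 384) / (4.3219 − 2.3219) = 63.000 ms/bit.

63.0 ms/bit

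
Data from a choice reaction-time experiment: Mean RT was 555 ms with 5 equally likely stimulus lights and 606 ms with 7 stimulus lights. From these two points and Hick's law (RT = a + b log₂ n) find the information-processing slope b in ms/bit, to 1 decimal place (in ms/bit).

105.1 ms/bit

The slope on a log₂ axis is (606 − 555) / (2.8074 − 2.3219) = 105.062 ms/bit.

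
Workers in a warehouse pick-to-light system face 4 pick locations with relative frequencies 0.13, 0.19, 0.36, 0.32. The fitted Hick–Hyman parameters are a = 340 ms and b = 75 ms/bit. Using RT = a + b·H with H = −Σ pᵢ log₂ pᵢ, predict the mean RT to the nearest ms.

Entropy contributions −pᵢ log₂ pᵢ: 0.3826, 0.4552, 0.5306, 0.5260; sum H = 1.8945 bits.
RT = a + bH = 340 + 75·1.8945 = 482.09 ms.

482 ms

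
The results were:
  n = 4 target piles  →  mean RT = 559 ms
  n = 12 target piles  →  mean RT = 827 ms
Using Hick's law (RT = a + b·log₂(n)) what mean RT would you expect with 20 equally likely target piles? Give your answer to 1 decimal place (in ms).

951.6 ms

With log₂ n on the abscissa the relation is linear; from the two conditions:
  b = (827 − 559) / (log₂ 12 − log₂ 4) = 268 / (3.5850 − 2) = 169.089 ms/bit
  a = 559 − 169.089 × 2 = 220.822 ms
Then RT(20) = 220.822 + 169.089 × log₂ 20 = 220.822 + 169.089 × 4.3219 ≈ 951.613 ms.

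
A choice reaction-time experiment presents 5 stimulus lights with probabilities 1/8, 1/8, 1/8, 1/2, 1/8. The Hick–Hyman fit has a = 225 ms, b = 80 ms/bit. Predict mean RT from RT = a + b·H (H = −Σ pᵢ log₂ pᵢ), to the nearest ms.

385 ms

H = −Σ pᵢ log₂ pᵢ = 0.125·3 + 0.125·3 + 0.125·3 + 0.5·1 + 0.125·3 = 2.000 bits.
RT = 225 + 80 × 2.000 = 385.00 ms.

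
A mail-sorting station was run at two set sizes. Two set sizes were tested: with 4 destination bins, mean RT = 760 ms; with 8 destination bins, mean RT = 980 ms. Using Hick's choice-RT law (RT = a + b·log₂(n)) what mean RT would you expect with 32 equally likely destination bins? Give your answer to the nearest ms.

1420 ms

RT is linear in log₂ n, so two points fix the line:
  b = (980 − 760) / (log₂ 8 − log₂ 4) = 220 / (3 − 2) = 220 ms/bit
  a = 760 − 220 × 2 = 320 ms
Then RT(32) = 320 + 220 × log₂ 32 = 320 + 220 × 5 ≈ 1420.000 ms.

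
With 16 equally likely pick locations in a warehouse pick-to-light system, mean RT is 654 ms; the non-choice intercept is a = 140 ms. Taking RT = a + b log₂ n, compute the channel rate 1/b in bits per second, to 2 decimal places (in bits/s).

7.78 bits/s

Choice component = 654 − 140 = 514 ms over log₂(16) = 4 bits.
b = 514 / 4 = 128.500 ms/bit, so 1/b = 7.782 bits/s.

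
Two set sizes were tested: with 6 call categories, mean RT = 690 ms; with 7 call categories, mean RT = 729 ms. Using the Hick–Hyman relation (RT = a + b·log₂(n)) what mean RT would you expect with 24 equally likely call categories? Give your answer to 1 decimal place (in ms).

With log₂ n on the abscissa the relation is linear; from the two conditions:
  b = (729 − 690) / (log₂ 7 − log₂ 6) = 39 / (2.8074 − 2.5850) = 175.366 ms/bit
  a = 690 − 175.366 × 2.5850 = 236.686 ms
Then RT(24) = 236.686 + 175.366 × log₂ 24 = 236.686 + 175.366 × 4.5850 ≈ 1040.731 ms.

1040.7 ms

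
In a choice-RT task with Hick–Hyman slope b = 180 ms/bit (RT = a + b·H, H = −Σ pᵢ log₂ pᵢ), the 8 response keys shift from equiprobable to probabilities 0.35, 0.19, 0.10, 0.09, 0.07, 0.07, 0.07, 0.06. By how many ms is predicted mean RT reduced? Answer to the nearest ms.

58 ms

The RT saving is b·ΔH. Equiprobable H₀ = log₂(8) = 3.0000 bits; with the given probabilities H = 2.6794 bits.
b·(H₀ − H) = 180 × (3.0000 − 2.6794) = 57.71 ms.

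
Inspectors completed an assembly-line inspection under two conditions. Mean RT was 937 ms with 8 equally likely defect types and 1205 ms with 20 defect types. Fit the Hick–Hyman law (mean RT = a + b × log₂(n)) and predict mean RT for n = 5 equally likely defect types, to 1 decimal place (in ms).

799.5 ms

RT is linear in log₂ n, so two points fix the line:
  b = (1205 − 937) / (log₂ 20 − log₂ 8) = 268 / (4.3219 − 3) = 202.734 ms/bit
  a = 937 − 202.734 × 3 = 328.797 ms
Then RT(5) = 328.797 + 202.734 × log₂ 5 = 328.797 + 202.734 × 2.3219 ≈ 799.532 ms.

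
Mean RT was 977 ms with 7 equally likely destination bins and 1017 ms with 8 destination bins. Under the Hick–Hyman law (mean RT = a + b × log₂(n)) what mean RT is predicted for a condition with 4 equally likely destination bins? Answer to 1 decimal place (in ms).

Fit slope and intercept:
  b = (1017 − 977) / (log₂ 8 − log₂ 7) = 40 / (3 − 2.8074) = 207.636 ms/bit
  a = 977 − 207.636 × 2.8074 = 394.093 ms
Then RT(4) = 394.093 + 207.636 × log₂ 4 = 394.093 + 207.636 × 2 ≈ 809.364 ms.

809.4 ms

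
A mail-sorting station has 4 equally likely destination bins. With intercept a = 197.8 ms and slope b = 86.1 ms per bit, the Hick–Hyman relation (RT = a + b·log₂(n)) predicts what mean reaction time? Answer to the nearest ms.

370 ms

log₂(4) = 2 bits, so RT = 197.8 + 86.1 × 2 ≈ 370.000 ms.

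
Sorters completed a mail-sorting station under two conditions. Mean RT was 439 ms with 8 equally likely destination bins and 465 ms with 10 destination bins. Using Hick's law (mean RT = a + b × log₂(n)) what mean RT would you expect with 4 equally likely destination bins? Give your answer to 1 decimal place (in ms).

358.2 ms

Fit slope and intercept:
  b = (465 − 439) / (log₂ 10 − log₂ 8) = 26 / (3.3219 − 3) = 80.763 ms/bit
  a = 439 − 80.763 × 3 = 196.710 ms
Then RT(4) = 196.710 + 80.763 × log₂ 4 = 196.710 + 80.763 × 2 ≈ 358.237 ms.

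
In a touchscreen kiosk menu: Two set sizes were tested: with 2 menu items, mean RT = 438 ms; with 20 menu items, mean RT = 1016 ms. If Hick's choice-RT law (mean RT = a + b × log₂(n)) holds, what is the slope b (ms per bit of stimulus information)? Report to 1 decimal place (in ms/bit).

174.0 ms/bit

The slope on a log₂ axis is (1016 − 438) / (4.3219 − 1) = 173.995 ms/bit.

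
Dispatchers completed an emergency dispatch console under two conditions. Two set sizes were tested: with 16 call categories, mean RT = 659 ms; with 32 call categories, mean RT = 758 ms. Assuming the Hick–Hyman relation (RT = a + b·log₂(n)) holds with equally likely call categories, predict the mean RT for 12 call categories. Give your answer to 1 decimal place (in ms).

With log₂ n on the abscissa the relation is linear; from the two conditions:
  b = (758 − 659) / (log₂ 32 − log₂ 16) = 99 / (5 − 4) = 99.000 ms/bit
  a = 659 − 99.000 × 4 = 263.000 ms
Then RT(12) = 263.000 + 99.000 × log₂ 12 = 263.000 + 99.000 × 3.5850 ≈ 617.911 ms.

617.9 ms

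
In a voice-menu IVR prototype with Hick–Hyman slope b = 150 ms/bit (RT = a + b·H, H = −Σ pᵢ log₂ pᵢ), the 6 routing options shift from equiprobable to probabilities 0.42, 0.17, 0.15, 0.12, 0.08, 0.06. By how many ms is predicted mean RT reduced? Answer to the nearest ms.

The RT saving is b·ΔH. Equiprobable H₀ = log₂(6) = 2.5850 bits; with the given probabilities H = 2.2729 bits.
b·(H₀ − H) = 150 × (2.5850 − 2.2729) = 46.81 ms.

47 ms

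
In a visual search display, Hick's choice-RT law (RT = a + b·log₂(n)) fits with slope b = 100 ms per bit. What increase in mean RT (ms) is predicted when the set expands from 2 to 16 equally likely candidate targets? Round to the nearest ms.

300 ms

Only the slope matters, since a is common to both: ΔRT = b·log₂(n₂/n₁).
log₂(16) − log₂(2) = log₂(16/2) = log₂(8) = 3.
ΔRT = 100 × 3.0000 = 300.000 ms.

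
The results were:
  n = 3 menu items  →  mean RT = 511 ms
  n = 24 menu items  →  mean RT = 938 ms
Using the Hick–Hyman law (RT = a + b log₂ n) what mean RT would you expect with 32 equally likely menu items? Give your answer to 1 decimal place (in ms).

RT is linear in log₂ n, so two points fix the line:
  b = (938 − 511) / (log₂ 24 − log₂ 3) = 427 / (4.5850 − 1.5850) = 142.333 ms/bit
  a = 511 − 142.333 × 1.5850 = 285.407 ms
Then RT(32) = 285.407 + 142.333 × log₂ 32 = 285.407 + 142.333 × 5 ≈ 997.074 ms.

997.1 ms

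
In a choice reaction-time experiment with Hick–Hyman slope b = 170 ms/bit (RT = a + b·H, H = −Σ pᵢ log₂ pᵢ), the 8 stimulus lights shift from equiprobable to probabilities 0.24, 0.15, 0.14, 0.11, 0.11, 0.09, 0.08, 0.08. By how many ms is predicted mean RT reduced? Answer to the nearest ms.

The RT saving is b·ΔH. Equiprobable H₀ = log₂(8) = 3.0000 bits; with the given probabilities H = 2.8980 bits.
b·(H₀ − H) = 170 × (3.0000 − 2.8980) = 17.33 ms.

17 ms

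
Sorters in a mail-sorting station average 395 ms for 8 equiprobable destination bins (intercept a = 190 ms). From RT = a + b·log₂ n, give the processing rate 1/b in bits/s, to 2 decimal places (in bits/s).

Choice component = 395 − 190 = 205 ms over log₂(8) = 3 bits.
b = 205 / 3 = 68.333 ms/bit, so 1/b = 14.634 bits/s.

14.63 bits/s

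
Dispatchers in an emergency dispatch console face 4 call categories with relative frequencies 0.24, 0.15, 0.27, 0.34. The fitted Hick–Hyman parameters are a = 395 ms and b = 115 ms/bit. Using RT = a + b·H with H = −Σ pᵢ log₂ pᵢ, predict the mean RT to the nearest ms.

H = 0.24·log₂(1/0.24) + 0.15·log₂(1/0.15) + 0.27·log₂(1/0.27) + 0.34·log₂(1/0.34) = 1.9439 bits.
RT = 395 + 115 × 1.9439 = 618.55 ms.

619 ms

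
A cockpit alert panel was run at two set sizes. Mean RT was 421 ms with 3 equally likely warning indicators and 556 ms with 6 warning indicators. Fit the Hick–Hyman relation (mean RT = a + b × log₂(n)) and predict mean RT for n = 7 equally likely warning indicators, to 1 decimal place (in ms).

586.0 ms

RT is linear in log₂ n, so two points fix the line:
  b = (556 − 421) / (log₂ 6 − log₂ 3) = 135 / (2.5850 − 1.5850) = 135.000 ms/bit
  a = 421 − 135.000 × 1.5850 = 207.030 ms
Then RT(7) = 207.030 + 135.000 × log₂ 7 = 207.030 + 135.000 × 2.8074 ≈ 586.023 ms.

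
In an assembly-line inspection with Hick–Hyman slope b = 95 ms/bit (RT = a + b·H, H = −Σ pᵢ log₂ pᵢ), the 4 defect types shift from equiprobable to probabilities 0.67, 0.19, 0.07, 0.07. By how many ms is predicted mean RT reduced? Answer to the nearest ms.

59 ms

The RT saving is b·ΔH. Equiprobable H₀ = log₂(4) = 2.0000 bits; with the given probabilities H = 1.3794 bits.
b·(H₀ − H) = 95 × (2.0000 − 1.3794) = 58.95 ms.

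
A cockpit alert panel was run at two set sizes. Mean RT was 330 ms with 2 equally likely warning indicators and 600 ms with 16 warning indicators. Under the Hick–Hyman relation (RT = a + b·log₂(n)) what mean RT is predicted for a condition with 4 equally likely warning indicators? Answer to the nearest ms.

RT is linear in log₂ n, so two points fix the line:
  b = (600 − 330) / (log₂ 16 − log₂ 2) = 270 / (4 − 1) = 90 ms/bit
  a = 330 − 90 × 1 = 240 ms
Then RT(4) = 240 + 90 × log₂ 4 = 240 + 90 × 2 ≈ 420.000 ms.

420 ms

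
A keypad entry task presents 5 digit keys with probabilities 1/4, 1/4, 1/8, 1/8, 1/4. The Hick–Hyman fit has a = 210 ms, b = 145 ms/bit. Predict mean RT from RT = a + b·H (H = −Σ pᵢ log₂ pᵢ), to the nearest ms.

Each term −pᵢ log₂ pᵢ: 0.25·2 + 0.25·2 + 0.125·3 + 0.125·3 + 0.25·2; summed, H = 2.250 bits.
Mean RT = a + bH = 210 + 145·2.250 = 536.25 ms.

536 ms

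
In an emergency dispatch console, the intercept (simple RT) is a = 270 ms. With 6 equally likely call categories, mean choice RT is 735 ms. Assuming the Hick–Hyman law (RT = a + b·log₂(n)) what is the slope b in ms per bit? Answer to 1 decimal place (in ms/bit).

log₂(6) = 2.5850 bits.
b = (RT − a)/log₂ n = (735 − 270) / 2.5850 = 179.887 ms/bit.

179.9 ms/bit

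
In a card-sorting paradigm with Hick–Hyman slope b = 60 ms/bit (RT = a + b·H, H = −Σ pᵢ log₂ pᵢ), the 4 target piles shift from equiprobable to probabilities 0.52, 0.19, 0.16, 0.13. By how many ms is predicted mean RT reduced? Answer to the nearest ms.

15 ms

Equiprobable entropy H₀ = log₂ 4 = 2.0000 bits.
Skewed entropy H = −Σ pᵢ log₂ pᵢ = 1.7515 bits.
ΔRT = b·(H₀ − H) = 60 × 0.2485 = 14.91 ms.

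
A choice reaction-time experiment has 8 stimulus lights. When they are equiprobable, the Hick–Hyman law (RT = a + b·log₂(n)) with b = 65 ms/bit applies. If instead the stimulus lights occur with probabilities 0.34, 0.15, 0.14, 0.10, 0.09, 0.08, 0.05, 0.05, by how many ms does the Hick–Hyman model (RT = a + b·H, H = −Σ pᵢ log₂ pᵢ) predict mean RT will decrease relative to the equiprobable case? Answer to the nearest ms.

19 ms

The RT saving is b·ΔH. Equiprobable H₀ = log₂(8) = 3.0000 bits; with the given probabilities H = 2.7054 bits.
b·(H₀ − H) = 65 × (3.0000 − 2.7054) = 19.15 ms.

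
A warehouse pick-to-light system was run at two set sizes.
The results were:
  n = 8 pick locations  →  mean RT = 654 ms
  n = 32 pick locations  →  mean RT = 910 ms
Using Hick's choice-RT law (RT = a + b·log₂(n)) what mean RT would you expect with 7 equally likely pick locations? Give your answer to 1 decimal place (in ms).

629.3 ms

Fit slope and intercept:
  b = (910 − 654) / (log₂ 32 − log₂ 8) = 256 / (5 − 3) = 128.000 ms/bit
  a = 654 − 128.000 × 3 = 270.000 ms
Then RT(7) = 270.000 + 128.000 × log₂ 7 = 270.000 + 128.000 × 2.8074 ≈ 629.341 ms.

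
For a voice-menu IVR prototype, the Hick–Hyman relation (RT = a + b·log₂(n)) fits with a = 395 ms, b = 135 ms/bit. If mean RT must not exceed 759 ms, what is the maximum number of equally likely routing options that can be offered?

6

Information budget: (759 − 395)/135 = 2.6963 bits, so n ≤ 2^2.6963 = 6.481 → at most 6.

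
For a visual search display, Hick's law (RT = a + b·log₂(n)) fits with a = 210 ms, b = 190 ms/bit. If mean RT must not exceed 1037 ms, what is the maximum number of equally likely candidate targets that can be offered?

190·log₂ n ≤ 1037 − 210 = 827, giving log₂ n ≤ 4.3526 and n ≤ 20.430. The largest whole number is 20.

20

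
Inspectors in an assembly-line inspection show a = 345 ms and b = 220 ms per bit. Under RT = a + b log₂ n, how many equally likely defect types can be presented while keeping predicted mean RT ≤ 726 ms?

3

Information budget: (726 − 345)/220 = 1.7318 bits, so n ≤ 2^1.7318 = 3.321 → at most 3.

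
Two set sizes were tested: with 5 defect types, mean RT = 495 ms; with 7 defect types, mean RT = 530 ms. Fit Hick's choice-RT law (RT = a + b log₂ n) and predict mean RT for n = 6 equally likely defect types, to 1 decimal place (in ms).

RT is linear in log₂ n, so two points fix the line:
  b = (530 − 495) / (log₂ 7 − log₂ 5) = 35 / (2.8074 − 2.3219) = 72.101 ms/bit
  a = 495 − 72.101 × 2.3219 = 327.586 ms
Then RT(6) = 327.586 + 72.101 × log₂ 6 = 327.586 + 72.101 × 2.5850 ≈ 513.965 ms.

514.0 ms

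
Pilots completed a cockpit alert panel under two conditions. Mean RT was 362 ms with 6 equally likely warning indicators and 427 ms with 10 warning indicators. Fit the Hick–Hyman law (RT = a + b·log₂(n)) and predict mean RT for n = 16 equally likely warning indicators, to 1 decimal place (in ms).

486.8 ms

RT is linear in log₂ n, so two points fix the line:
  b = (427 − 362) / (log₂ 10 − log₂ 6) = 65 / (3.3219 − 2.5850) = 88.200 ms/bit
  a = 362 − 88.200 × 2.5850 = 134.008 ms
Then RT(16) = 134.008 + 88.200 × log₂ 16 = 134.008 + 88.200 × 4 ≈ 486.806 ms.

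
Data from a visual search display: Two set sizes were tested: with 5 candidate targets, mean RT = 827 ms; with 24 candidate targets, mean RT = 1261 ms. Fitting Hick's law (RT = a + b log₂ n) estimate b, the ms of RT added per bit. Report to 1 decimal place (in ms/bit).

Slope: b = (1261 − 827) / (log₂ 24 − log₂ 5) = 434/2.2630 = 191.778 ms/bit.

191.8 ms/bit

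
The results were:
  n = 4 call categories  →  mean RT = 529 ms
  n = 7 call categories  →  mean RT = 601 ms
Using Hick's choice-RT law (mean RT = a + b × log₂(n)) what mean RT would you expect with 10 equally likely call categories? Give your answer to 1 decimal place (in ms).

Fit slope and intercept:
  b = (601 − 529) / (log₂ 7 − log₂ 4) = 72 / (2.8074 − 2) = 89.180 ms/bit
  a = 529 − 89.180 × 2 = 350.640 ms
Then RT(10) = 350.640 + 89.180 × log₂ 10 = 350.640 + 89.180 × 3.3219 ≈ 646.890 ms.

646.9 ms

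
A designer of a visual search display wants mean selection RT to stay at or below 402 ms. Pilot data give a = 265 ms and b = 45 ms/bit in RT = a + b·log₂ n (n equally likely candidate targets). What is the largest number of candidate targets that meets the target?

Set 265 + 45·log₂ n ≤ 402 → log₂ n ≤ (402 − 265)/45 = 3.0444.
So n ≤ 2^3.0444 = 8.250; the largest integer n is 8.

8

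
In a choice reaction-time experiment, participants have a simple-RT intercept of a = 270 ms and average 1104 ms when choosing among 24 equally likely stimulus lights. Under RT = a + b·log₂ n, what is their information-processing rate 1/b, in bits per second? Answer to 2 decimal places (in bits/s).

5.50 bits/s

b = (1104 − 270)/log₂ 24 = 834/4.5850 = 181.899 ms per bit = 0.18190 s/bit; the reciprocal is 5.498 bits/s.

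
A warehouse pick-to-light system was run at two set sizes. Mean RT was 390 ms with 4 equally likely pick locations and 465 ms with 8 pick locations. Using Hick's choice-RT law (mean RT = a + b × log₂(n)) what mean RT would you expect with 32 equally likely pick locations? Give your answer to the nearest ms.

615 ms

With log₂ n on the abscissa the relation is linear; from the two conditions:
  b = (465 − 390) / (log₂ 8 − log₂ 4) = 75 / (3 − 2) = 75 ms/bit
  a = 390 − 75 × 2 = 240 ms
Then RT(32) = 240 + 75 × log₂ 32 = 240 + 75 × 5 ≈ 615.000 ms.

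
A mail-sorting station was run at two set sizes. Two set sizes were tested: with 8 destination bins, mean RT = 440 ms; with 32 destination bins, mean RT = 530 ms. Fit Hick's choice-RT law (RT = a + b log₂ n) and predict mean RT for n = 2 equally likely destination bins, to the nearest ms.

RT is linear in log₂ n, so two points fix the line:
  b = (530 − 440) / (log₂ 32 − log₂ 8) = 90 / (5 − 3) = 45 ms/bit
  a = 440 − 45 × 3 = 305 ms
Then RT(2) = 305 + 45 × log₂ 2 = 305 + 45 × 1 ≈ 350.000 ms.

350 ms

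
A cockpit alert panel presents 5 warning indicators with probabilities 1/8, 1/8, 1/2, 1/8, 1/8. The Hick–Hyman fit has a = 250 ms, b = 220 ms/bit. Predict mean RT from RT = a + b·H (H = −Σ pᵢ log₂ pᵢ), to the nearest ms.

Each term −pᵢ log₂ pᵢ: 0.125·3 + 0.125·3 + 0.5·1 + 0.125·3 + 0.125·3; summed, H = 2.000 bits.
Mean RT = a + bH = 250 + 220·2.000 = 690.00 ms.

690 ms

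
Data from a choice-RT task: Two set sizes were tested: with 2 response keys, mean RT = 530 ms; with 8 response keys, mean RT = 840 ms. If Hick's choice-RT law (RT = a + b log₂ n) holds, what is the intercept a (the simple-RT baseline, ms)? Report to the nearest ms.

375 ms

b = (RT₂ − RT₁)/(log₂ n₂ − log₂ n₁) = (840 − 530)/(3 − 1) = 155 ms/bit.
Intercept: a = 530 − 155·log₂(2) = 375.000 ms.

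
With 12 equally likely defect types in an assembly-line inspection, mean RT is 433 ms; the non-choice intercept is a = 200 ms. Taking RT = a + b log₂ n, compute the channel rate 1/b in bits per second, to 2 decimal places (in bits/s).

b = (433 − 200)/log₂ 12 = 233/3.5850 = 64.994 ms per bit = 0.06499 s/bit; the reciprocal is 15.386 bits/s.

15.39 bits/s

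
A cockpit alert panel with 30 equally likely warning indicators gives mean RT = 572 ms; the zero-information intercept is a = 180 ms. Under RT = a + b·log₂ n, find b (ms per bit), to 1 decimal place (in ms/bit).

30 alternatives carry log₂ 30 = 4.9069 bits; the choice cost is 572 − 180 = 392 ms, so b = 392/4.9069 = 79.888 ms/bit.

79.9 ms/bit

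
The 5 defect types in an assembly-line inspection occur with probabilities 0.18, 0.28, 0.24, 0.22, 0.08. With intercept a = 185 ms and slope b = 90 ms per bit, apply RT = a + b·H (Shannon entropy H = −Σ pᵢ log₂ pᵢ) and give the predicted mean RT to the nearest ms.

385 ms

Entropy contributions −pᵢ log₂ pᵢ: 0.4453, 0.5142, 0.4941, 0.4806, 0.2915; sum H = 2.2257 bits.
RT = a + bH = 185 + 90·2.2257 = 385.32 ms.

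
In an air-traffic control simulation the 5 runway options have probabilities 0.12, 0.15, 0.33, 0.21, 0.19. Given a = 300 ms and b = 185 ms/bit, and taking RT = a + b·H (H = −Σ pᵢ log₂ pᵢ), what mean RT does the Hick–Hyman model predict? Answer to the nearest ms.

H = 0.12·log₂(1/0.12) + 0.15·log₂(1/0.15) + 0.33·log₂(1/0.33) + 0.21·log₂(1/0.21) + 0.19·log₂(1/0.19) = 2.2335 bits.
RT = 300 + 185 × 2.2335 = 713.19 ms.

713 ms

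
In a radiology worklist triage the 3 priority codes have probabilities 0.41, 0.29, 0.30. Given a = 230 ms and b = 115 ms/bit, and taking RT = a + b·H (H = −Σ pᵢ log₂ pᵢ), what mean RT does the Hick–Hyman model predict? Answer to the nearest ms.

H = 0.41·log₂(1/0.41) + 0.29·log₂(1/0.29) + 0.30·log₂(1/0.30) = 1.5664 bits.
RT = 230 + 115 × 1.5664 = 410.13 ms.

410 ms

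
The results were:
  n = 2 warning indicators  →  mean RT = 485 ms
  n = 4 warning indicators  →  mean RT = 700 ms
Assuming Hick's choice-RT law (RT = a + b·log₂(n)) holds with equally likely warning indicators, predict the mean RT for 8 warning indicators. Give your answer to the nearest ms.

RT is linear in log₂ n, so two points fix the line:
  b = (700 − 485) / (log₂ 4 − log₂ 2) = 215 / (2 − 1) = 215 ms/bit
  a = 485 − 215 × 1 = 270 ms
Then RT(8) = 270 + 215 × log₂ 8 = 270 + 215 × 3 ≈ 915.000 ms.

915 ms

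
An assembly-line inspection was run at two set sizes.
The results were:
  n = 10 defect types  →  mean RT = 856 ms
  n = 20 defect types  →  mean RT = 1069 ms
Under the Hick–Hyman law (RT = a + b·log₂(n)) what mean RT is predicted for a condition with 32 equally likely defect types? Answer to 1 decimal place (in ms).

Solve the two-equation system in a and b:
  b = (1069 − 856) / (log₂ 20 − log₂ 10) = 213 / (4.3219 − 3.3219) = 213.000 ms/bit
  a = 856 − 213.000 × 3.3219 = 148.429 ms
Then RT(32) = 148.429 + 213.000 × log₂ 32 = 148.429 + 213.000 × 5 ≈ 1213.429 ms.

1213.4 ms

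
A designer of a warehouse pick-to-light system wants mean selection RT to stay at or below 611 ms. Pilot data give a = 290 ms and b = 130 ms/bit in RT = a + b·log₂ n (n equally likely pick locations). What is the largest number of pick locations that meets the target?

5

130·log₂ n ≤ 611 − 290 = 321, giving log₂ n ≤ 2.4692 and n ≤ 5.537. The largest whole number is 5.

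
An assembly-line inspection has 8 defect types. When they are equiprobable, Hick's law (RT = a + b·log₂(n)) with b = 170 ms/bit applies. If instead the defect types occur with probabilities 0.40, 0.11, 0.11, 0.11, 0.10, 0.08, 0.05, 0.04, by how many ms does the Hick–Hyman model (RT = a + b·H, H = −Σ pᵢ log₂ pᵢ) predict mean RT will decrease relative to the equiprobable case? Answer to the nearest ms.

67 ms

The RT saving is b·ΔH. Equiprobable H₀ = log₂(8) = 3.0000 bits; with the given probabilities H = 2.6052 bits.
b·(H₀ − H) = 170 × (3.0000 − 2.6052) = 67.12 ms.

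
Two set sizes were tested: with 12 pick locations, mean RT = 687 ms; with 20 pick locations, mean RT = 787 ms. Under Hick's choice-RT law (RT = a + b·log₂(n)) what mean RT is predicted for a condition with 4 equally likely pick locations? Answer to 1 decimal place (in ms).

471.9 ms

With log₂ n on the abscissa the relation is linear; from the two conditions:
  b = (787 − 687) / (log₂ 20 − log₂ 12) = 100 / (4.3219 − 3.5850) = 135.692 ms/bit
  a = 687 − 135.692 × 3.5850 = 200.551 ms
Then RT(4) = 200.551 + 135.692 × log₂ 4 = 200.551 + 135.692 × 2 ≈ 471.934 ms.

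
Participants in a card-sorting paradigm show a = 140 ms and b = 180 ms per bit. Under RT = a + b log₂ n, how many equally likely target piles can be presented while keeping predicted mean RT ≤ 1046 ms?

Set 140 + 180·log₂ n ≤ 1046 → log₂ n ≤ (1046 − 140)/180 = 5.0333.
So n ≤ 2^5.0333 = 32.748; the largest integer n is 32.

32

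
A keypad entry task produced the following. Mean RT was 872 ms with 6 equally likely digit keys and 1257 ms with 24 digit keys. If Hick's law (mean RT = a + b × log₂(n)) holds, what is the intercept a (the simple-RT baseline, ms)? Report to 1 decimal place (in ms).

The slope on a log₂ axis is (1257 − 872) / (4.5850 − 2.5850) = 192.500 ms/bit.
Intercept: a = 872 − 192.500·log₂(6) = 374.395 ms.

374.4 ms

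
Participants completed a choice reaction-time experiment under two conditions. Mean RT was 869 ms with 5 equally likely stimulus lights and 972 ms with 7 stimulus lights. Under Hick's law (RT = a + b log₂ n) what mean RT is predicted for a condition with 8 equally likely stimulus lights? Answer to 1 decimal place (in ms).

1012.9 ms

Solve the two-equation system in a and b:
  b = (972 − 869) / (log₂ 7 − log₂ 5) = 103 / (2.8074 − 2.3219) = 212.184 ms/bit
  a = 869 − 212.184 × 2.3219 = 376.323 ms
Then RT(8) = 376.323 + 212.184 × log₂ 8 = 376.323 + 212.184 × 3 ≈ 1012.876 ms.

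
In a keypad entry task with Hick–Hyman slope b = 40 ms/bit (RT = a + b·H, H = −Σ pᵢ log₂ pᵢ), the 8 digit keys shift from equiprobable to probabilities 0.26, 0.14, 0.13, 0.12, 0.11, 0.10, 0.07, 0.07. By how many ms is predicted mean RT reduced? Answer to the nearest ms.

5 ms

The RT saving is b·ΔH. Equiprobable H₀ = log₂(8) = 3.0000 bits; with the given probabilities H = 2.8717 bits.
b·(H₀ − H) = 40 × (3.0000 − 2.8717) = 5.13 ms.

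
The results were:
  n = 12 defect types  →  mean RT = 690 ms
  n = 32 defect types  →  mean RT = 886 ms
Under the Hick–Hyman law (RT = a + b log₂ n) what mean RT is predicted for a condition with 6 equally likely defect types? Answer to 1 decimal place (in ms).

551.5 ms

Solve the two-equation system in a and b:
  b = (886 − 690) / (log₂ 32 − log₂ 12) = 196 / (5 − 3.5850) = 138.512 ms/bit
  a = 690 − 138.512 × 3.5850 = 193.439 ms
Then RT(6) = 193.439 + 138.512 × log₂ 6 = 193.439 + 138.512 × 2.5850 ≈ 551.488 ms.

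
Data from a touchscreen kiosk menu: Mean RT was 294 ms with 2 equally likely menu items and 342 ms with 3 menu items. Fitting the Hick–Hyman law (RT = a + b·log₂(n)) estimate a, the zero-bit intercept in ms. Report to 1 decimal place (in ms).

Slope: b = (342 − 294) / (log₂ 3 − log₂ 2) = 48/0.5850 = 82.057 ms/bit.
a = RT₁ − b·log₂ n₁ = 294 − 82.057 × 1 = 211.943 ms.

211.9 ms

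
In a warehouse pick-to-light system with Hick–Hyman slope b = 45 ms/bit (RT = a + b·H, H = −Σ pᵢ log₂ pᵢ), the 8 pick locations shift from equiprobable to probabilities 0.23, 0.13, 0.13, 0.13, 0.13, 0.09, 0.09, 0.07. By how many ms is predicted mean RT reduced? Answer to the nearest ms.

4 ms

Equiprobable entropy H₀ = log₂ 8 = 3.0000 bits.
Skewed entropy H = −Σ pᵢ log₂ pᵢ = 2.9121 bits.
ΔRT = b·(H₀ − H) = 45 × 0.0879 = 3.96 ms.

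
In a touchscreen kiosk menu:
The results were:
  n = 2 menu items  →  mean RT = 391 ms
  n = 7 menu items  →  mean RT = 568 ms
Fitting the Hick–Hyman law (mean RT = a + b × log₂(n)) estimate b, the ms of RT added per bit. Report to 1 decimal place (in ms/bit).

97.9 ms/bit

Slope: b = (568 − 391) / (log₂ 7 − log₂ 2) = 177/1.8074 = 97.933 ms/bit.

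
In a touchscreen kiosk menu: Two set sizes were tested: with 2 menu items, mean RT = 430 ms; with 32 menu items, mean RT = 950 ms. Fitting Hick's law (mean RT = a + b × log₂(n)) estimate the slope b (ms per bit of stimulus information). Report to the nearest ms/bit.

The slope on a log₂ axis is (950 − 430) / (5 − 1) = 130 ms/bit.

130 ms/bit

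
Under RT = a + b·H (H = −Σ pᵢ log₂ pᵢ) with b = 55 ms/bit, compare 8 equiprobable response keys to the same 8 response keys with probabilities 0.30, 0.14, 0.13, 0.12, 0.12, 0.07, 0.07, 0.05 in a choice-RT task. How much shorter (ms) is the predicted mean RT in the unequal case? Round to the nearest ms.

12 ms

The RT saving is b·ΔH. Equiprobable H₀ = log₂(8) = 3.0000 bits; with the given probabilities H = 2.7882 bits.
b·(H₀ − H) = 55 × (3.0000 − 2.7882) = 11.65 ms.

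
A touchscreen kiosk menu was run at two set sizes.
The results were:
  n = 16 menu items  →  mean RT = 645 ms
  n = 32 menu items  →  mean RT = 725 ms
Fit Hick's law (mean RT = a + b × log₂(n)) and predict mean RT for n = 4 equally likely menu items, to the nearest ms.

Fit slope and intercept:
  b = (725 − 645) / (log₂ 32 − log₂ 16) = 80 / (5 − 4) = 80 ms/bit
  a = 645 − 80 × 4 = 325 ms
Then RT(4) = 325 + 80 × log₂ 4 = 325 + 80 × 2 ≈ 485.000 ms.

485 ms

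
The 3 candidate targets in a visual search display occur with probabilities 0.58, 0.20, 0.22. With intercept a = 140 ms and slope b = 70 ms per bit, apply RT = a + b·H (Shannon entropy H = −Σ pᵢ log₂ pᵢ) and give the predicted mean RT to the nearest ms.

Entropy contributions −pᵢ log₂ pᵢ: 0.4558, 0.4644, 0.4806; sum H = 1.4008 bits.
RT = a + bH = 140 + 70·1.4008 = 238.05 ms.

238 ms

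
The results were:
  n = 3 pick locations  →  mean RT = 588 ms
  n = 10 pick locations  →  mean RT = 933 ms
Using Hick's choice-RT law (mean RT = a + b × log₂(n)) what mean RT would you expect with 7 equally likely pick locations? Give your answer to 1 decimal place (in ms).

RT is linear in log₂ n, so two points fix the line:
  b = (933 − 588) / (log₂ 10 − log₂ 3) = 345 / (3.3219 − 1.5850) = 198.622 ms/bit
  a = 588 − 198.622 × 1.5850 = 273.191 ms
Then RT(7) = 273.191 + 198.622 × log₂ 7 = 273.191 + 198.622 × 2.8074 ≈ 830.794 ms.

830.8 ms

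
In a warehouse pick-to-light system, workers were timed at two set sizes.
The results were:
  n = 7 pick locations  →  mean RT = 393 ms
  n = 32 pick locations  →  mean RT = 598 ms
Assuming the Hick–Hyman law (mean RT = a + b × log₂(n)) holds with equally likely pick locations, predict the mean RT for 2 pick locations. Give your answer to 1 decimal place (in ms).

RT is linear in log₂ n, so two points fix the line:
  b = (598 − 393) / (log₂ 32 − log₂ 7) = 205 / (5 − 2.8074) = 93.494 ms/bit
  a = 393 − 93.494 × 2.8074 = 130.528 ms
Then RT(2) = 130.528 + 93.494 × log₂ 2 = 130.528 + 93.494 × 1 ≈ 224.022 ms.

224.0 ms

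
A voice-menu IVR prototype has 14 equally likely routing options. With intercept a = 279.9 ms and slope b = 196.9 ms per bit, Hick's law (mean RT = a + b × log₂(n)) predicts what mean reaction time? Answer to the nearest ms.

log₂(14) = 3.8074 bits, so RT = 279.9 + 196.9 × 3.8074 ≈ 1029.568 ms.

1030 ms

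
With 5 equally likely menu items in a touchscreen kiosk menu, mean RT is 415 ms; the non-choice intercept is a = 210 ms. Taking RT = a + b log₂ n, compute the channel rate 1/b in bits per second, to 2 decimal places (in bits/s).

Choice component = 415 − 210 = 205 ms over log₂(5) = 2.3219 bits.
b = 205 / 2.3219 = 88.289 ms/bit, so 1/b = 11.326 bits/s.

11.33 bits/s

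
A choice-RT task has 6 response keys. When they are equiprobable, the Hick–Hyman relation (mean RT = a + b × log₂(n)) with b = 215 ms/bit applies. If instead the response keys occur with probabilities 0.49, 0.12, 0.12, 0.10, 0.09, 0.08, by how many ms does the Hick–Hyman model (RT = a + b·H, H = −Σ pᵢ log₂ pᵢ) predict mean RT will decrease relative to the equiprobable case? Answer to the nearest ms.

88 ms

The RT saving is b·ΔH. Equiprobable H₀ = log₂(6) = 2.5850 bits; with the given probabilities H = 2.1748 bits.
b·(H₀ − H) = 215 × (2.5850 − 2.1748) = 88.19 ms.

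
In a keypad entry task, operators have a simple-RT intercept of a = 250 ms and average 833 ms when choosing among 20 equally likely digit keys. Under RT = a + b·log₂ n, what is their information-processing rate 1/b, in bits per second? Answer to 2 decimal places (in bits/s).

7.41 bits/s

b = (833 − 250)/log₂ 20 = 583/4.3219 = 134.893 ms per bit = 0.13489 s/bit; the reciprocal is 7.413 bits/s.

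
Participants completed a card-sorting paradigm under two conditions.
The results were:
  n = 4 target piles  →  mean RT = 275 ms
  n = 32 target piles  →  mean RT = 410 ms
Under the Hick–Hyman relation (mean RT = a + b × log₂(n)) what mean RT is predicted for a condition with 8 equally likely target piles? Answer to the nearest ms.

Solve the two-equation system in a and b:
  b = (410 − 275) / (log₂ 32 − log₂ 4) = 135 / (5 − 2) = 45 ms/bit
  a = 275 − 45 × 2 = 185 ms
Then RT(8) = 185 + 45 × log₂ 8 = 185 + 45 × 3 ≈ 320.000 ms.

320 ms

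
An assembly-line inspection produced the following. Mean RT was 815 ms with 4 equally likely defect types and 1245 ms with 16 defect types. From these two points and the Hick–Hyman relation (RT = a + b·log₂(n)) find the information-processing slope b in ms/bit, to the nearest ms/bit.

215 ms/bit

The slope on a log₂ axis is (1245 − 815) / (4 − 2) = 215 ms/bit.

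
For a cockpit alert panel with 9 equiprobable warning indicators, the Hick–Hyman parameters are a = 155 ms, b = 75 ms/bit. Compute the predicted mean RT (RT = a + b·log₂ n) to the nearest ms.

log₂(9) = 3.1699 bits, so RT = 155 + 75 × 3.1699 ≈ 392.744 ms.

393 ms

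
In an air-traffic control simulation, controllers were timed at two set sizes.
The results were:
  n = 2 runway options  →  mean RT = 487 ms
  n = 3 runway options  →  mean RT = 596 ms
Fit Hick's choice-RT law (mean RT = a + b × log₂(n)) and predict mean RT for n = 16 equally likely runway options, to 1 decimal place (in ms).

1046.0 ms

Solve the two-equation system in a and b:
  b = (596 − 487) / (log₂ 3 − log₂ 2) = 109 / (1.5850 − 1) = 186.337 ms/bit
  a = 487 − 186.337 × 1 = 300.663 ms
Then RT(16) = 300.663 + 186.337 × log₂ 16 = 300.663 + 186.337 × 4 ≈ 1046.010 ms.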